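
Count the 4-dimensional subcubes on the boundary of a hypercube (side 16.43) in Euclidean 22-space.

Choose 4 of 22 axes to span the face (C(22,4) = 7315 ways), then fix each of the remaining 18 coordinates at one of its two extreme values (2^18 = 262144 ways): 7315·262144 = 1917583360.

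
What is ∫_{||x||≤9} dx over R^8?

V_8(9) = π^(8/2) · (9)^8 / Γ(8/2 + 1) = 14348907·π^4/8 ≈ 1.74714e+08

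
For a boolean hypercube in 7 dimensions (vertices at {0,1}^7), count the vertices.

Each vertex is a binary string of length 7, so there are 2^7 = 128.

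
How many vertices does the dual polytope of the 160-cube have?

An n-cross-polytope has 2n vertices; here n = 160, giving 320.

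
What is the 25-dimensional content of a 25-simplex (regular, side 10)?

V = (10^25 / 25!) · √((25+1) / 2^25) ≈ 0.0005675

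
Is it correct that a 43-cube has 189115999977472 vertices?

False. The 43-cube has 2^43 = 8796093022208 vertices.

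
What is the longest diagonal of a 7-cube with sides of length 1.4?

Diagonal = √7 · 1.4 ≈ 3.70405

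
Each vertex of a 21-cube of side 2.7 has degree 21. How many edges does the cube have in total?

The 21-cube has n·2^(n-1) = 21·2^20 = 21·1048576 = 22020096 edges.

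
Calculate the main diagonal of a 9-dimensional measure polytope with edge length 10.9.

The space diagonal of an n-cube of side s is s√n. Here 10.9·√9 = 32.7.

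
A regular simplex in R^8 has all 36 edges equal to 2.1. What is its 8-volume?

Volume = 2.1^8 · √(9/2^8) / 8! ≈ 0.00175888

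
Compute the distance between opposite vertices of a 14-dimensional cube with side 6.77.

The space diagonal of an n-cube of side s is s√n. Here 6.77·√14 ≈ 25.331.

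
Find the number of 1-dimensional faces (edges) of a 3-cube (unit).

Each of the 2^3 = 8 vertices has degree 3; total edges = 3·2^3/2 = 12.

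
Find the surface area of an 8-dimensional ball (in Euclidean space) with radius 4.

S = n·V_n(r)/r = 8·V_8(4)/4 (volume-to-surface relation), giving 16384·π^4/3 ≈ 531984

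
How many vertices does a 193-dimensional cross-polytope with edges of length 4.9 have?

The vertices are ±e_1, ..., ±e_193, so there are 2·193 = 386.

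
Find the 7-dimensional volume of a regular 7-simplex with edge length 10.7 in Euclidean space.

For a regular n-simplex with edge a, V = (a^n / n!)·√((n+1)/2^n). With a=10.7, n=7: V ≈ 796.519.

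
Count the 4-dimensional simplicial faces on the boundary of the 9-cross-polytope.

Each 4-face is the convex hull of 5 vertices, one chosen as ±e_i from each of 5 distinct axes: 2^5·C(9,5) = 4032.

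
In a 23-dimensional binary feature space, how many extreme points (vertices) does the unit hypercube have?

Number of vertices = 2^23 = 8388608.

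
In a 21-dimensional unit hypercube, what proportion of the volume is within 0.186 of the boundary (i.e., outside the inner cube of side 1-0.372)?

The inner cube has side 1-2·0.186 = 0.628 and volume (0.628)^21 ≈ 5.717e-05, so the shell holds 0.999943 of the volume.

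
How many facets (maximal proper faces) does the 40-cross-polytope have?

f_39(40-orthoplex) = 2^40 · (40 choose 40) = 1099511627776.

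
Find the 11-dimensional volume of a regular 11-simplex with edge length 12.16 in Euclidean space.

V_11 = √(12) · 12.16^11 / (11! · 2^(11/2)) ≈ 1648.31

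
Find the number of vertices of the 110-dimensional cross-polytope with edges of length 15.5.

The 110-dimensional cross-polytope has 2n = 2·110 = 220 vertices.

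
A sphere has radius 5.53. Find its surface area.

The surface area of an n-ball is 2π^(n/2) r^(n-1) / Γ(n/2). For n=3, r=5.53: 4πr² = 4π·(5.53)² ≈ 384.291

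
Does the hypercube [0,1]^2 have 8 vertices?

False. The 2-cube has 2^2 = 4 vertices.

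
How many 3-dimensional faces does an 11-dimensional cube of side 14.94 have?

Choose 3 of 11 axes to span the face (C(11,3) = 165 ways), then fix each of the remaining 8 coordinates at one of its two extreme values (2^8 = 256 ways): 165·256 = 42240.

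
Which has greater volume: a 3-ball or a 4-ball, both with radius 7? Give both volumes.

V_3(7) ≈ 1436.76. V_4(7) ≈ 11848.5. The 4-ball is larger.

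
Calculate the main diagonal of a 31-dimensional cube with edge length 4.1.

Diagonal = √31 · 4.1 ≈ 22.8278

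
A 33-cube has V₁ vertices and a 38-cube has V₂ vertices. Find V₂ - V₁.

V₁ = 2^33 = 8589934592. V₂ = 2^38 = 274877906944. V₂ - V₁ = 266287972352.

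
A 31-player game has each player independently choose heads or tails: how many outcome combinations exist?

Each vertex is a binary string of length 31, so there are 2^31 = 2147483648.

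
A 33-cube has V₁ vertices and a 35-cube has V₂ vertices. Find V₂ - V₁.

V₁ = 2^33 = 8589934592. V₂ = 2^35 = 34359738368. V₂ - V₁ = 25769803776.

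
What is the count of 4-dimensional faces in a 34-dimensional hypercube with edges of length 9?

f_4(34-cube) = (34 choose 4) · 2^30 = 49795850829824.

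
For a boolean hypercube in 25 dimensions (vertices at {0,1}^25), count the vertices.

Number of vertices = 2^25 = 33554432.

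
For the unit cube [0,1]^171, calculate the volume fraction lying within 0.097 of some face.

Shell fraction = 1 - (1-0.194)^171 ≈ 1 - 9.623e-17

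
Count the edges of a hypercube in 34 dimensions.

An n-cube has n·2^(n-1) edges. With n = 34: 34·8589934592 = 292057776128.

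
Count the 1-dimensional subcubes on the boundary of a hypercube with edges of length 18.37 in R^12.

Number of 1-faces = C(12,1) · 2^(12-1) = 12 · 2048 = 24576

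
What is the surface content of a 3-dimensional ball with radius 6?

S = n·V_n(r)/r = 3·V_3(6)/6 (volume-to-surface relation), giving 4πr² = 4π·(6)² ≈ 452.389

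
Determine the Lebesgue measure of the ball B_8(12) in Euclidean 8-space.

The n-ball volume is π^(n/2)·r^n/Γ(n/2+1). With n=8, r=12: V = 17915904·π^4 ≈ 1.74517e+09.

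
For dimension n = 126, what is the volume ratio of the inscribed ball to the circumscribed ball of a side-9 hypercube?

V_in / V_out = (r_in/r_out)^126 = (1/√126)^126 = 126^(-126/2) ≈ 4.74958e-133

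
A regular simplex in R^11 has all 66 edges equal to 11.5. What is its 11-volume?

V = (11.5^11 / 11!) · √((11+1) / 2^11) ≈ 892.167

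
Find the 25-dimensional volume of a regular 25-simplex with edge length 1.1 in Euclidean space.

V = (1.1^25 / 25!) · √((25+1) / 2^25) ≈ 6.1487e-28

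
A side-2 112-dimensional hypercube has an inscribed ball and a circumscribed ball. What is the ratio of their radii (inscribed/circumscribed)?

r_in = 2/2 (half the side); r_out = 2√112/2 (half the diagonal). Ratio = 1/√112 ≈ 0.0944911.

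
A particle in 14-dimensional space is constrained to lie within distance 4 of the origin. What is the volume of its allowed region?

V = 16777216·π^7/315 ≈ 1.60864e+08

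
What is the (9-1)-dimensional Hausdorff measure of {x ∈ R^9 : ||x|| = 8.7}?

The surface area of an n-ball is 2π^(n/2) r^(n-1) / Γ(n/2). For n=9, r=8.7: 9.74348e+08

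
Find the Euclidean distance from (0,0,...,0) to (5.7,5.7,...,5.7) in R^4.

The space diagonal of an n-cube of side s is s√n. Here 5.7·√4 = 11.4.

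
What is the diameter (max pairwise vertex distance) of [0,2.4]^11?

d = √(2.4² + 2.4² + ... + 2.4²) [11 terms] = √(11·2.4²) = 2.4√11 ≈ 7.9599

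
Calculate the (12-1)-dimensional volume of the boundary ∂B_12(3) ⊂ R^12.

The surface area of an n-ball is 2π^(n/2) r^(n-1) / Γ(n/2). For n=12, r=3: 59049·π^6/20 ≈ 2.83845e+06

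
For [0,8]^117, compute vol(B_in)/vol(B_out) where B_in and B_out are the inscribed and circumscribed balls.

The radii are 8/2 and 8√117/2, so the volume ratio is (1/√117)^117 = 117^{-117/2} ≈ 1.02595e-121.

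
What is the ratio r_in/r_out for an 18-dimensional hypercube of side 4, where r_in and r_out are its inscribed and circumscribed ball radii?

Ratio = (s/2)/(s√18/2) = 18^(-1/2) ≈ 0.235702.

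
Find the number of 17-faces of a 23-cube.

f_17(23-cube) = (23 choose 17) · 2^6 = 6460608.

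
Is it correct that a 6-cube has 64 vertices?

True. The 6-cube has 2^6 = 64 vertices.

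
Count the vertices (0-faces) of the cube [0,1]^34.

Each vertex is a binary string of length 34, so there are 2^34 = 17179869184.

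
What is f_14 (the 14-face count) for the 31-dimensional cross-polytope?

f_14(31-orthoplex) = 2^15 · (31 choose 15) = 9848101109760.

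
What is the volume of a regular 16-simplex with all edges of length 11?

V = (11^16 / 16!) · √((16+1) / 2^16) ≈ 35.371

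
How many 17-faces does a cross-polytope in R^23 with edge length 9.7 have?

An n-cross-polytope has 2^(k+1)·C(n,k+1) k-faces. Here 2^18·C(23,18) = 262144·33649 = 8820883456.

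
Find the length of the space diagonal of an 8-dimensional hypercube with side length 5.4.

The space diagonal of an n-cube of side s is s√n. Here 5.4·√8 ≈ 15.2735.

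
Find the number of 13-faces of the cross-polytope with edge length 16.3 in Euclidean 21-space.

An n-cross-polytope has 2^(k+1)·C(n,k+1) k-faces. Here 2^14·C(21,14) = 16384·116280 = 1905131520.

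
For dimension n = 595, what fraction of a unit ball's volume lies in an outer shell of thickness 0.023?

1 - (1-0.023)^595 ≈ 0.9999990289 ≈ 99.999903%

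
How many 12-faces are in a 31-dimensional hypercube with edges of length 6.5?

Choose 12 of 31 axes to span the face (C(31,12) = 141120525 ways), then fix each of the remaining 19 coordinates at one of its two extreme values (2^19 = 524288 ways): 141120525·524288 = 73987797811200.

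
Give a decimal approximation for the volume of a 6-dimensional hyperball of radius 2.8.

Volume = π^{6/2}·(2.8)^6/Γ(4) ≈ 2490.27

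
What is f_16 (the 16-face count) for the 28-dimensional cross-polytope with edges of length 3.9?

Number of 16-faces = 2^(16+1) · C(28,16+1) = 131072 · 21474180 = 2814663720960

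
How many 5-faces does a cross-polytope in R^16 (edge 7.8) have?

Number of 5-faces = 2^(5+1) · C(16,5+1) = 64 · 8008 = 512512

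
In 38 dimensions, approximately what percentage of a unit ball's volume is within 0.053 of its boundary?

1 - (1-0.053)^38 ≈ 0.87373 ≈ 87.37%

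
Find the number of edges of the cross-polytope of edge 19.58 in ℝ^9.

An n-cross-polytope has 2^(k+1)·C(n,k+1) k-faces. Here 2^2·C(9,2) = 4·36 = 144.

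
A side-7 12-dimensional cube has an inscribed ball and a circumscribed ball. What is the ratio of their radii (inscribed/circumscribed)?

For an n-cube of any side s, the inradius is s/2 and the circumradius is s√n/2, so the ratio is 1/√12 ≈ 0.288675.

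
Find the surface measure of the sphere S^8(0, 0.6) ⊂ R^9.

S_9(0.6) = 2·π^(9/2)·(0.6)^8 / Γ(9/2) ≈ 0.498621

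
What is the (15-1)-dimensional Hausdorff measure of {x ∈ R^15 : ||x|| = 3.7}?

S = n·V_n(r)/r = 15·V_15(3.7)/3.7 (volume-to-surface relation), giving 5.15639e+08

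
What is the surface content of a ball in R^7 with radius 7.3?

|∂B_7(7.3)| ≈ 5.00513e+06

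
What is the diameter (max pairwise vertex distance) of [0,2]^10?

d = √(2² + 2² + ... + 2²) [10 terms] = √(10·2²) = 2√10 ≈ 6.32456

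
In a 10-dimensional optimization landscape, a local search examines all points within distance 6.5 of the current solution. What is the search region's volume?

The n-ball volume is π^(n/2)·r^n/Γ(n/2+1). With n=10, r=6.5: V = 137858491849·π^5/122880 ≈ 3.43322e+08.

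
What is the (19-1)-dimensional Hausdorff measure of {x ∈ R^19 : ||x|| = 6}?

|∂B_19(6)| = 1283918464548864·π^9/425425 ≈ 8.99629e+13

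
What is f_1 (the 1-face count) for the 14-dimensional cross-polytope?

An n-cross-polytope has 2^(k+1)·C(n,k+1) k-faces. Here 2^2·C(14,2) = 4·91 = 364.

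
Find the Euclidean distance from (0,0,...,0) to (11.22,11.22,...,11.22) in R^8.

||(11.22,11.22,...,11.22)|| = √(8)·11.22 ≈ 31.735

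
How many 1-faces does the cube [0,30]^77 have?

An n-cube has n·2^(n-1) edges. With n = 77: 77·75557863725914323419136 = 5817955506895402903273472.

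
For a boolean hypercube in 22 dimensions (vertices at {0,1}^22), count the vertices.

Number of vertices = 2^22 = 4194304.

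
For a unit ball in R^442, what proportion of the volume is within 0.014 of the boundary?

Shell fraction = 1 - (1-0.014)^442 ≈ 0.998034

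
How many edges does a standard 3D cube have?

The 3-cube has n·2^(n-1) = 3·2^2 = 3·4 = 12 edges.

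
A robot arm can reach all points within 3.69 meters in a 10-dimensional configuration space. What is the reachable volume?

Volume = π^{10/2}·(3.69)^10/Γ(6) ≈ 1.19353e+06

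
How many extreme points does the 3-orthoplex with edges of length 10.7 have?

Number of vertices = 2n = 6.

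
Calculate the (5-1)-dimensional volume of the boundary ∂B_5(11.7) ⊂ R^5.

S = n·V_n(r)/r = 5·V_5(11.7)/11.7 (volume-to-surface relation), giving 493187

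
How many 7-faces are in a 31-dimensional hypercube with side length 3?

Choose 7 of 31 axes to span the face (C(31,7) = 2629575 ways), then fix each of the remaining 24 coordinates at one of its two extreme values (2^24 = 16777216 ways): 2629575·16777216 = 44116947763200.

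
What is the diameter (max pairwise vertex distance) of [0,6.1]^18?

The space diagonal of an n-cube of side s is s√n. Here 6.1·√18 ≈ 25.8801.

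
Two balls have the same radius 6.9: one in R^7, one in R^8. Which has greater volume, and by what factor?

V_7(6.9) ≈ 3.51823e+06, V_8(6.9) ≈ 2.08536e+07. The 8-ball is larger by a factor of 5.927.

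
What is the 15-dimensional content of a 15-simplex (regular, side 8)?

Volume = 8^15 · √(16/2^15) / 15! ≈ 0.594546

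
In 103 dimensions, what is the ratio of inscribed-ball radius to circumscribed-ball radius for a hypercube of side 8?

For an n-cube of any side s, the inradius is s/2 and the circumradius is s√n/2, so the ratio is 1/√103 ≈ 0.0985329.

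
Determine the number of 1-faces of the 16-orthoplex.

f_1(16-orthoplex) = 2^2 · (16 choose 2) = 480.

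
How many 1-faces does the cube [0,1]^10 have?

An n-cube has n·2^(n-1) edges. With n = 10: 10·512 = 5120.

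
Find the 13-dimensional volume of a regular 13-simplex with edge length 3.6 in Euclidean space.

V = (3.6^13 / 13!) · √((13+1) / 2^13) ≈ 0.000113246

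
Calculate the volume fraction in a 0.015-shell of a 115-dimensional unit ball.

Shell fraction = 1 - (1-0.015)^115 ≈ 0.82414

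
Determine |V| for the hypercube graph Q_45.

An n-cube has 2^n vertices; for n = 45 that is 2^45 = 35184372088832.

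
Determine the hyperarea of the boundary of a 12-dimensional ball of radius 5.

S_12(5) = 2·π^(12/2)·(5)^11 / Γ(12/2) = 9765625·π^6/12 ≈ 7.82381e+08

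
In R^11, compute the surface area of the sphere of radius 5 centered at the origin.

The surface area of an n-ball is 2π^(n/2) r^(n-1) / Γ(n/2). For n=11, r=5: 125000000·π^5/189 ≈ 2.02394e+08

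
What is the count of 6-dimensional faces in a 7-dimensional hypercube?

f_6(7-cube) = (7 choose 6) · 2^1 = 14.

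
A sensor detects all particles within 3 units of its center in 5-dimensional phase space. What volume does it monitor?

Volume = π^{5/2}·(3)^5/Γ(7/2) = 648·π^2/5 ≈ 1279.1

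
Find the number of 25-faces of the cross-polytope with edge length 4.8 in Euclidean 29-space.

Number of 25-faces = 2^(25+1) · C(29,25+1) = 67108864 · 3654 = 245215789056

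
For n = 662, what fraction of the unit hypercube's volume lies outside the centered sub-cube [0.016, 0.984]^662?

1 - (1 - 2·0.016)^662 = 1 - 0.968^662 ≈ 1 - 4.462e-10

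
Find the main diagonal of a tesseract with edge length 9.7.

d = √(9.7² + 9.7² + ... + 9.7²) [4 terms] = √(4·9.7²) = 9.7√4 = 19.4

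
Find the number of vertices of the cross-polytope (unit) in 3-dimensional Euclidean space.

An n-cross-polytope has 2^(k+1)·C(n,k+1) k-faces. Here 2^1·C(3,1) = 2·3 = 6.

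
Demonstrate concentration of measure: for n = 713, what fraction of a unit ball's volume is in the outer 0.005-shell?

1 - (1-0.005)^713 ≈ 0.971955 ≈ 97.20%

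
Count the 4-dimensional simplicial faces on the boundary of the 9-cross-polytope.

f_4(9-orthoplex) = 2^5 · (9 choose 5) = 4032.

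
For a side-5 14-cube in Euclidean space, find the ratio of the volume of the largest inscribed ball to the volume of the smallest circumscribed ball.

V_in / V_out = (r_in/r_out)^14 = (1/√14)^14 = 14^(-14/2) ≈ 9.48645e-09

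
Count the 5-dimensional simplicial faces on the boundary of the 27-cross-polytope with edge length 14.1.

Number of 5-faces = 2^(5+1) · C(27,5+1) = 64 · 296010 = 18944640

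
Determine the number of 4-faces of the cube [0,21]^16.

Number of 4-faces = C(16,4) · 2^(16-4) = 1820 · 4096 = 7454720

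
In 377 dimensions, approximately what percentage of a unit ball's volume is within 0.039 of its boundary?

1 - (1-0.039)^377 ≈ 0.9999996933 ≈ 99.999969%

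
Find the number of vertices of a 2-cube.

An n-cube has 2^n vertices; for n = 2 that is 2^2 = 4.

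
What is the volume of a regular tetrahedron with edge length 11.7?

Volume = (√2/12) · 11.7³ = 188.752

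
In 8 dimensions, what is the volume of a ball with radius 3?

V_8(3) = π^(8/2) · (3)^8 / Γ(8/2 + 1) = 2187·π^4/8 ≈ 26629.2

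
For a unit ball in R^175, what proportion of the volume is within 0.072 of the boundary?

Shell fraction = 1 - (1-0.072)^175 ≈ 0.9999979064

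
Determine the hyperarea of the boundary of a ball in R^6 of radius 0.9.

The surface area of an n-ball is 2π^(n/2) r^(n-1) / Γ(n/2). For n=6, r=0.9: 18.3089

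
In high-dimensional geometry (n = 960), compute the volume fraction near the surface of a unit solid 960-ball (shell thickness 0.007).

1 - (1-0.007)^960 ≈ 0.998822 ≈ 99.88%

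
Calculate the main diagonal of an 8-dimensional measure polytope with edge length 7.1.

||(7.1,7.1,...,7.1)|| = √(8)·7.1 ≈ 20.0818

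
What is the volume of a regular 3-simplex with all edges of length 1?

Volume = (√2/12) · 1³ = 0.117851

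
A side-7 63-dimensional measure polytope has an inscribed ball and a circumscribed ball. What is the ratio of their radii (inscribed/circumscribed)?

r_in / r_out = (7/2) / (7√63/2) = 1/√63 ≈ 0.125988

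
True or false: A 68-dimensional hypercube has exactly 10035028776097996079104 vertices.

False. The 68-cube has 2^68 = 295147905179352825856 vertices.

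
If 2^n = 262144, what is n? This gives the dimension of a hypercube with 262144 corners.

n = log_2(262144) = 18.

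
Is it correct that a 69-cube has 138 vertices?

False. The 69-cube has 2^69 = 590295810358705651712 vertices.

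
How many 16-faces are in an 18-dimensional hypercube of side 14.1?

An n-cube has C(n,k)·2^(n-k) k-faces. Here C(18,16)·2^2 = 153·4 = 612.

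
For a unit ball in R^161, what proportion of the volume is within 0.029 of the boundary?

Shell fraction = 1 - (1-0.029)^161 ≈ 0.991244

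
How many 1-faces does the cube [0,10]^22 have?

Number of 1-faces = C(22,1)·2^(22-1) = 22·2097152 = 46137344.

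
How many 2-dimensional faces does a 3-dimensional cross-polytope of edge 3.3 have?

Number of 2-faces = 2^(2+1) · C(3,2+1) = 8 · 1 = 8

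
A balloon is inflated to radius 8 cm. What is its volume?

V_3(8) = π^(3/2) · (8)^3 / Γ(3/2 + 1) = 2048·π/3 ≈ 2144.66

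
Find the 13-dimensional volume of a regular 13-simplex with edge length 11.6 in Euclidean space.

Volume = 11.6^13 · √(14/2^13) / 13! ≈ 457.133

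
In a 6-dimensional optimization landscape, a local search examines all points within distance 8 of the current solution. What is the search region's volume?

V_6(8) = π^(6/2) · (8)^6 / Γ(6/2 + 1) = 131072·π^3/3 ≈ 1.35468e+06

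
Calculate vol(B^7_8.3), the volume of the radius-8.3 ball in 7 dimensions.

The n-ball volume is π^(n/2)·r^n/Γ(n/2+1). With n=7, r=8.3: V ≈ 1.28211e+07.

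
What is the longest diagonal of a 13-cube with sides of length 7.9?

d = √(7.9² + 7.9² + ... + 7.9²) [13 terms] = √(13·7.9²) = 7.9√13 ≈ 28.4839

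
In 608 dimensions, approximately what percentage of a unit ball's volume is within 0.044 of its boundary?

1 - (1-0.044)^608 ≈ 1 - 1.313e-12 ≈ (100 - 1.31e-10)%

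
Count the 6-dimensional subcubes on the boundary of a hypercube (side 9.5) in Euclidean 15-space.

An n-cube has C(n,k)·2^(n-k) k-faces. Here C(15,6)·2^9 = 5005·512 = 2562560.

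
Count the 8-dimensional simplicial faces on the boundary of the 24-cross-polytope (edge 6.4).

f_8(24-orthoplex) = 2^9 · (24 choose 9) = 669442048.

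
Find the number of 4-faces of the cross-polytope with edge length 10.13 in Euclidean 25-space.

Number of 4-faces = 2^(4+1) · C(25,4+1) = 32 · 53130 = 1700160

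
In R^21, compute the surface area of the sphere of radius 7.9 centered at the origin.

S_21(7.9) = 2·π^(21/2)·(7.9)^20 / Γ(21/2) ≈ 2.62609e+17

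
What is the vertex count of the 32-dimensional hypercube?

Number of vertices = 2^32 = 4294967296.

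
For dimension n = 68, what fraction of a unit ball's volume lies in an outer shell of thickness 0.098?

1 - (1-0.098)^68 ≈ 0.9991 ≈ 99.91%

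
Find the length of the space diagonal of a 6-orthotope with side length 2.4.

||(2.4,2.4,...,2.4)|| = √(6)·2.4 ≈ 5.87878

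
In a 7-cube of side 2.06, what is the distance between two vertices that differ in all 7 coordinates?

||(2.06,2.06,...,2.06)|| = √(7)·2.06 ≈ 5.45025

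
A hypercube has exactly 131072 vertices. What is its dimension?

n = log_2(131072) = 17.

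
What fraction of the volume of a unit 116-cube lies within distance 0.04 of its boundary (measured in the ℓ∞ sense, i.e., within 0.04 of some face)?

1 - (1 - 2·0.04)^116 = 1 - 0.92^116 ≈ 0.999937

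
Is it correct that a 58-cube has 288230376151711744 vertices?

True. The 58-cube has 2^58 = 288230376151711744 vertices.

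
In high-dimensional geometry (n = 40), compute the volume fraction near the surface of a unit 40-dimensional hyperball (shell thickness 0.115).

1 - (1-0.115)^40 ≈ 0.992454 ≈ 99.25%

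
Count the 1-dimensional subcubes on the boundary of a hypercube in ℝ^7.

Choose 1 of 7 axes to span the face (C(7,1) = 7 ways), then fix each of the remaining 6 coordinates at one of its two extreme values (2^6 = 64 ways): 7·64 = 448.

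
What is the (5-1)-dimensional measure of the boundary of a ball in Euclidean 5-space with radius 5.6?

The surface area of an n-ball is 2π^(n/2) r^(n-1) / Γ(n/2). For n=5, r=5.6: 25883.4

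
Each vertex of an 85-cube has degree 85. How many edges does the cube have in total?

The 85-cube has n·2^(n-1) = 85·2^84 = 85·19342813113834066795298816 = 1644139114675895677600399360 edges.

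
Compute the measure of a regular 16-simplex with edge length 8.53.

Volume = 8.53^16 · √(17/2^16) / 16! ≈ 0.604713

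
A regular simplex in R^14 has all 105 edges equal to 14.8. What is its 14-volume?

Volume = 14.8^14 · √(15/2^14) / 14! ≈ 8396.37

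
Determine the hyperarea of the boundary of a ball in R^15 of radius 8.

|∂B_15(8)| = 1125899906842624·π^7/135135 ≈ 2.51641e+13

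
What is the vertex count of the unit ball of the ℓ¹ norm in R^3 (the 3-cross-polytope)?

The vertices are ±e_1, ..., ±e_3, so there are 2·3 = 6.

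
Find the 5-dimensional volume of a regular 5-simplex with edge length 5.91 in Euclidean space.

Volume = 5.91^5 · √(6/2^5) / 5! ≈ 26.017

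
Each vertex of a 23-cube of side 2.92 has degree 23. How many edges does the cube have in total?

Each of the 2^23 = 8388608 vertices has degree 23; total edges = 23·2^23/2 = 96468992.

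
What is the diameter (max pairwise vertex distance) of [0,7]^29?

||(7,7,...,7)|| = √(29)·7 ≈ 37.6962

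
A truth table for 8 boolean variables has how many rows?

The 8-cube has 2^8 = 256 vertices.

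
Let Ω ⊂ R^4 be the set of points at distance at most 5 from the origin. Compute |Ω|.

The n-ball volume is π^(n/2)·r^n/Γ(n/2+1). With n=4, r=5: V = 625·π^2/2 ≈ 3084.25.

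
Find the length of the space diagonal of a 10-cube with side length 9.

Diagonal = √10 · 9 ≈ 28.4605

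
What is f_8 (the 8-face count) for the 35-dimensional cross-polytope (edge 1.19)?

An n-cross-polytope has 2^(k+1)·C(n,k+1) k-faces. Here 2^9·C(35,9) = 512·70607460 = 36151019520.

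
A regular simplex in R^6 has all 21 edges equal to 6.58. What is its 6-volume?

For a regular n-simplex with edge a, V = (a^n / n!)·√((n+1)/2^n). With a=6.58, n=6: V ≈ 37.2805.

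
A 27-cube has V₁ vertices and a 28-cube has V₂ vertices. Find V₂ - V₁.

V₁ = 2^27 = 134217728. V₂ = 2^28 = 268435456. V₂ - V₁ = 134217728.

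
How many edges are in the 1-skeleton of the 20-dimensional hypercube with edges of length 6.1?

An n-cube has n·2^(n-1) edges. With n = 20: 20·524288 = 10485760.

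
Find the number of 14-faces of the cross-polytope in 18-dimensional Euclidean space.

Each 14-face is the convex hull of 15 vertices, one chosen as ±e_i from each of 15 distinct axes: 2^15·C(18,15) = 26738688.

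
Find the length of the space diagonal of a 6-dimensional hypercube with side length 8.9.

Diagonal = √6 · 8.9 ≈ 21.8005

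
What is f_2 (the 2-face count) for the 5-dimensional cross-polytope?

Each 2-face is the convex hull of 3 vertices, one chosen as ±e_i from each of 3 distinct axes: 2^3·C(5,3) = 80.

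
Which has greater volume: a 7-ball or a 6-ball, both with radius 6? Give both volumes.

V_7(6) ≈ 1.32263e+06. V_6(6) ≈ 241105. The 7-ball is larger.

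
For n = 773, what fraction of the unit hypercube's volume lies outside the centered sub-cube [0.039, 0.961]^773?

1 - (1 - 2·0.039)^773 = 1 - 0.922^773 ≈ 1 - 5.458e-28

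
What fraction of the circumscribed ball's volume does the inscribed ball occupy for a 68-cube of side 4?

V_in / V_out = (r_in/r_out)^68 = (1/√68)^68 = 68^(-68/2) ≈ 4.95105e-63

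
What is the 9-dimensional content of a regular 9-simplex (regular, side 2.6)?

V = (2.6^9 / 9!) · √((9+1) / 2^9) ≈ 0.00209104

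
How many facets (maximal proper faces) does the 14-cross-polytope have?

Number of 13-faces = 2^(13+1) · C(14,13+1) = 16384 · 1 = 16384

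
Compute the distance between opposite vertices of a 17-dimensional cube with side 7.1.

d = √(7.1² + 7.1² + ... + 7.1²) [17 terms] = √(17·7.1²) = 7.1√17 ≈ 29.274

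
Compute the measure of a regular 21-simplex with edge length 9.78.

Volume = 9.78^21 · √(22/2^21) / 21! ≈ 0.0397346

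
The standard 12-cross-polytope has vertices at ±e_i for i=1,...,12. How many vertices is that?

Number of vertices = 2n = 24.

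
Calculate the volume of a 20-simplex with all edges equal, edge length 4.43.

V = (4.43^20 / 20!) · √((20+1) / 2^20) ≈ 1.55869e-08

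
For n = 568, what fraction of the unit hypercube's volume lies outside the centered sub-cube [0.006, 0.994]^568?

The inner cube has side 1-2·0.006 = 0.988 and volume (0.988)^568 ≈ 0.001052, so the shell holds 0.998948 of the volume.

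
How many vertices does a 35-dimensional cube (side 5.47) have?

Number of vertices = 2^35 = 34359738368.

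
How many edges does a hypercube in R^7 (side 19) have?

An n-cube has n·2^(n-1) edges. With n = 7: 7·64 = 448.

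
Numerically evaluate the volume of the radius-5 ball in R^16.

The n-ball volume is π^(n/2)·r^n/Γ(n/2+1). With n=16, r=5: V = 30517578125·π^8/8064 ≈ 3.59086e+10.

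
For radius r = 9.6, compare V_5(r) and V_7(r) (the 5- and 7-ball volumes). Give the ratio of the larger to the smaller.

V_5(9.6) ≈ 429195, V_7(9.6) ≈ 3.55041e+07. The 7-ball is larger by a factor of 82.72.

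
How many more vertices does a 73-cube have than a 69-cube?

The 73-cube has 2^73 = 9444732965739290427392 vertices. The 69-cube has 2^69 = 590295810358705651712 vertices. Difference: 9444732965739290427392 - 590295810358705651712 = 8854437155380584775680.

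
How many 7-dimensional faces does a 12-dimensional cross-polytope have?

f_7(12-orthoplex) = 2^8 · (12 choose 8) = 126720.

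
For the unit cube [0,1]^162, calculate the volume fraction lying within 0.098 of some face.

1 - (1 - 2·0.098)^162 = 1 - 0.804^162 ≈ 1 - 4.482e-16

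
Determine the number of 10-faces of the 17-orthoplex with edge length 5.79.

Each 10-face is the convex hull of 11 vertices, one chosen as ±e_i from each of 11 distinct axes: 2^11·C(17,11) = 25346048.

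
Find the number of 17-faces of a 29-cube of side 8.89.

Choose 17 of 29 axes to span the face (C(29,17) = 51895935 ways), then fix each of the remaining 12 coordinates at one of its two extreme values (2^12 = 4096 ways): 51895935·4096 = 212565749760.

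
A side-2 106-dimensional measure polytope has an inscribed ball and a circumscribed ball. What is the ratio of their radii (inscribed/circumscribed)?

r_in / r_out = (2/2) / (2√106/2) = 1/√106 ≈ 0.0971286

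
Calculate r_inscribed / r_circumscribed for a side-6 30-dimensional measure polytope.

Ratio = (s/2)/(s√30/2) = 30^(-1/2) ≈ 0.182574.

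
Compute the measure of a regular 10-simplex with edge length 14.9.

V = (14.9^10 / 10!) · √((10+1) / 2^10) ≈ 15404.4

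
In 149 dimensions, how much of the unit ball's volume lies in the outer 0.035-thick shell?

1 - (1-0.035)^149 ≈ 0.99505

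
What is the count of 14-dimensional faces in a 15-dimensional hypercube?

An n-cube has C(n,k)·2^(n-k) k-faces. Here C(15,14)·2^1 = 15·2 = 30.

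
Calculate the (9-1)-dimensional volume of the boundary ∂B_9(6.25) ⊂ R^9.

S_9(6.25) = 2·π^(9/2)·(6.25)^8 / Γ(9/2) ≈ 6.91195e+07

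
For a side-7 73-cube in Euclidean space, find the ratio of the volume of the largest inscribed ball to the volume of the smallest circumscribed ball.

V_in/V_out = n^(-n/2) = 73^(-73/2) ≈ 9.74351e-69.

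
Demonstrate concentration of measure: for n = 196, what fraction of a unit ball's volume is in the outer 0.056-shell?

1 - (1-0.056)^196 ≈ 0.999988 ≈ 99.998757%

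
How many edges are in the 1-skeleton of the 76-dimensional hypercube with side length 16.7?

Each of the 2^76 = 75557863725914323419136 vertices has degree 76; total edges = 76·2^76/2 = 2871198821584744289927168.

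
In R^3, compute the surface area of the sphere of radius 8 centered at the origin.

The surface area of an n-ball is 2π^(n/2) r^(n-1) / Γ(n/2). For n=3, r=8: 4πr² = 4π·(8)² ≈ 804.248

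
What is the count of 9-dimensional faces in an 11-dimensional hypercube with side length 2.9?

Choose 9 of 11 axes to span the face (C(11,9) = 55 ways), then fix each of the remaining 2 coordinates at one of its two extreme values (2^2 = 4 ways): 55·4 = 220.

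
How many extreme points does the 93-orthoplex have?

Number of vertices = 2n = 186.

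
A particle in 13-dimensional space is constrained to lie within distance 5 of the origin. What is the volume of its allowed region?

The n-ball volume is π^(n/2)·r^n/Γ(n/2+1). With n=13, r=5: V = 31250000000·π^6/27027 ≈ 1.11161e+09.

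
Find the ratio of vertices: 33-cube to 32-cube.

The 33-cube has 2^33 = 8589934592 vertices. The 32-cube has 2^32 = 4294967296 vertices. Ratio: 8589934592/4294967296 = 2.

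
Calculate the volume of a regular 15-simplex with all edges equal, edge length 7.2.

Volume = 7.2^15 · √(16/2^15) / 15! ≈ 0.122412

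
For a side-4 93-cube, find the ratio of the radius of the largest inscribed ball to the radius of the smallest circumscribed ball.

Ratio = (s/2)/(s√93/2) = 93^(-1/2) ≈ 0.103695.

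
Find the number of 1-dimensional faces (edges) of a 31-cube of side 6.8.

The 31-cube has n·2^(n-1) = 31·2^30 = 31·1073741824 = 33285996544 edges.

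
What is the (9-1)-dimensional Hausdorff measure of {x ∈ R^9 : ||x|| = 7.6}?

|∂B_9(7.6)| ≈ 3.30422e+08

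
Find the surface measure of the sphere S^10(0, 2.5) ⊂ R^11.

S = n·V_n(r)/r = 11·V_11(2.5)/2.5 (volume-to-surface relation), giving 1953125·π^5/3024 ≈ 197650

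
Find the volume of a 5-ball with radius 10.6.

The n-ball volume is π^(n/2)·r^n/Γ(n/2+1). With n=5, r=10.6: V ≈ 704414.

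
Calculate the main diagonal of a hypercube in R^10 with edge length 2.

||(2,2,...,2)|| = √(10)·2 ≈ 6.32456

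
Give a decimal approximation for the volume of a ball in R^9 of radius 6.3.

Volume = π^{9/2}·(6.3)^9/Γ(11/2) ≈ 5.15683e+07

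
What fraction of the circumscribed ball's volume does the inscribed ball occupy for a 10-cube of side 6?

V_in / V_out = (r_in/r_out)^10 = (1/√10)^10 = 10^(-10/2) ≈ 1e-05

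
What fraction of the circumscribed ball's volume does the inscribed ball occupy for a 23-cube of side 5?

V_in / V_out = (r_in/r_out)^23 = (1/√23)^23 = 23^(-23/2) ≈ 2.18842e-16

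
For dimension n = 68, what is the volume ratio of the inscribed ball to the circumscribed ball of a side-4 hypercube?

V_in/V_out = n^(-n/2) = 68^(-68/2) ≈ 4.95105e-63.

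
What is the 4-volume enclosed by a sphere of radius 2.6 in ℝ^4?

Volume = π^{4/2}·(2.6)^4/Γ(3) ≈ 225.509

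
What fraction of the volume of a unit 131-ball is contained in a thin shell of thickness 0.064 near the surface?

Shell fraction = 1 - (1-0.064)^131 ≈ 0.999827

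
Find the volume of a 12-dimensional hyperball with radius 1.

Volume = π^{12/2}·(1)^12/Γ(7) = π^6/720 ≈ 1.33526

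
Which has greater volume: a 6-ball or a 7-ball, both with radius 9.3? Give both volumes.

V_6(9.3) ≈ 3.34346e+06. V_7(9.3) ≈ 2.8429e+07. The 7-ball is larger.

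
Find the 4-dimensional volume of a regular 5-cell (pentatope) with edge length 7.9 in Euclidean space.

For a regular n-simplex with edge a, V = (a^n / n!)·√((n+1)/2^n). With a=7.9, n=4: V ≈ 90.724.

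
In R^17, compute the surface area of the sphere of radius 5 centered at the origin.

The surface area of an n-ball is 2π^(n/2) r^(n-1) / Γ(n/2). For n=17, r=5: 3125000000000·π^8/81081 ≈ 3.65704e+11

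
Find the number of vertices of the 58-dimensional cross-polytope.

Number of vertices = 2n = 116.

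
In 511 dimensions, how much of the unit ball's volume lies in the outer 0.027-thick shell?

1 - (1-0.027)^511 ≈ 0.9999991573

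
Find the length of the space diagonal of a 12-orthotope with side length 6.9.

||(6.9,6.9,...,6.9)|| = √(12)·6.9 ≈ 23.9023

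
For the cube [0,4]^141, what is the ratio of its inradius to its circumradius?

r_in / r_out = (4/2) / (4√141/2) = 1/√141 ≈ 0.0842152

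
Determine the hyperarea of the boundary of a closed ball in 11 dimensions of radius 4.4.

|∂B_11(4.4)| ≈ 5.63669e+07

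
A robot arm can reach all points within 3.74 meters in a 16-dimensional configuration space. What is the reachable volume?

The n-ball volume is π^(n/2)·r^n/Γ(n/2+1). With n=16, r=3.74: V ≈ 3.44845e+08.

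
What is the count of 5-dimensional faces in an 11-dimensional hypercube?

f_5(11-cube) = (11 choose 5) · 2^6 = 29568.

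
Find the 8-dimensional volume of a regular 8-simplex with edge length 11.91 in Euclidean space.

For a regular n-simplex with edge a, V = (a^n / n!)·√((n+1)/2^n). With a=11.91, n=8: V ≈ 1882.67.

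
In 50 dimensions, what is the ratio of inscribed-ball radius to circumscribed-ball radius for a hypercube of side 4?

r_in = 4/2 (half the side); r_out = 4√50/2 (half the diagonal). Ratio = 1/√50 ≈ 0.141421.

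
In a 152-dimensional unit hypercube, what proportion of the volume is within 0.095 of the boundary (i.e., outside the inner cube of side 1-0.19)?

1 - (1 - 2·0.095)^152 = 1 - 0.81^152 ≈ 1 - 1.229e-14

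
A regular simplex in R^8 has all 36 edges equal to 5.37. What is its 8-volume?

V = (5.37^8 / 8!) · √((8+1) / 2^8) ≈ 3.2157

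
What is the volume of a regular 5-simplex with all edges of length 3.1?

V = (3.1^5 / 5!) · √((5+1) / 2^5) ≈ 1.03307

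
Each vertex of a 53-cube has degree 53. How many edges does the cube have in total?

The 53-cube has n·2^(n-1) = 53·2^52 = 53·4503599627370496 = 238690780250636288 edges.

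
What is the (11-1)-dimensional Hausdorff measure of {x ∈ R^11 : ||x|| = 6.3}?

|∂B_11(6.3)| ≈ 2.04128e+09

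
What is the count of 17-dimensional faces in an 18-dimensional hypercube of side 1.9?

Choose 17 of 18 axes to span the face (C(18,17) = 18 ways), then fix each of the remaining 1 coordinate at one of its two extreme values (2^1 = 2 ways): 18·2 = 36.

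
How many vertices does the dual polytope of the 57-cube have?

The vertices are ±e_1, ..., ±e_57, so there are 2·57 = 114.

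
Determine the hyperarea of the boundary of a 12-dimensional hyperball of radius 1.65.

|∂B_12(1.65)| ≈ 3954.32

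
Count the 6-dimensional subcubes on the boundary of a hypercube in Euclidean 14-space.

Number of 6-faces = C(14,6) · 2^(14-6) = 3003 · 256 = 768768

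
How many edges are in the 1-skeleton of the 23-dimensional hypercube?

The 23-cube has n·2^(n-1) = 23·2^22 = 23·4194304 = 96468992 edges.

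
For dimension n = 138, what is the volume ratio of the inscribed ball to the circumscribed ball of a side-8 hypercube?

The radii are 8/2 and 8√138/2, so the volume ratio is (1/√138)^138 = 138^{-138/2} ≈ 2.2302e-148.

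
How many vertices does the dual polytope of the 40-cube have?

An n-cross-polytope has 2n vertices; here n = 40, giving 80.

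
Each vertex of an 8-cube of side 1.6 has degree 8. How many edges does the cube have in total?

Each of the 2^8 = 256 vertices has degree 8; total edges = 8·2^8/2 = 1024.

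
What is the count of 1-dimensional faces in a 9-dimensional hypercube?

Number of 1-faces = C(9,1) · 2^(9-1) = 9 · 256 = 2304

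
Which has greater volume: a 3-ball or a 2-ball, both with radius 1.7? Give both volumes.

V_3(1.7) ≈ 20.5795. V_2(1.7) ≈ 9.0792. The 3-ball is larger.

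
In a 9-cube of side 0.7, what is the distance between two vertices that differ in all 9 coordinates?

Diagonal = √9 · 0.7 = 2.1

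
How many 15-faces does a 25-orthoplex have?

Number of 15-faces = 2^(15+1) · C(25,15+1) = 65536 · 2042975 = 133888409600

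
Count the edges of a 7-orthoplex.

Number of 1-faces = 2^(1+1) · C(7,1+1) = 4 · 21 = 84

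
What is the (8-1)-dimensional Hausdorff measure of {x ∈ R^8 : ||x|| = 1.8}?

|∂B_8(1.8)| ≈ 1987.86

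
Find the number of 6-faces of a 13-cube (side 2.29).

Number of 6-faces = C(13,6) · 2^(13-6) = 1716 · 128 = 219648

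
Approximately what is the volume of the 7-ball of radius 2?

The n-ball volume is π^(n/2)·r^n/Γ(n/2+1). With n=7, r=2: V = 2048·π^3/105 ≈ 604.77.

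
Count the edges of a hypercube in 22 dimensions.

Number of 1-faces = C(22,1)·2^(22-1) = 22·2097152 = 46137344.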